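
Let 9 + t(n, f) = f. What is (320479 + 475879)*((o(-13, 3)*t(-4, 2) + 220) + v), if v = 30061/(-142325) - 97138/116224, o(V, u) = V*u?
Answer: 1620126713810434297/4135395200 ≈ 3.9177e+8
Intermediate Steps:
t(n, f) = -9 + f
v = -8659487757/8270790400 (v = 30061*(-1/142325) - 97138*1/116224 = -30061/142325 - 48569/58112 = -8659487757/8270790400 ≈ -1.0470)
(320479 + 475879)*((o(-13, 3)*t(-4, 2) + 220) + v) = (320479 + 475879)*(((-13*3)*(-9 + 2) + 220) - 8659487757/8270790400) = 796358*((-39*(-7) + 220) - 8659487757/8270790400) = 796358*((273 + 220) - 8659487757/8270790400) = 796358*(493 - 8659487757/8270790400) = 796358*(4068840179443/8270790400) = 1620126713810434297/4135395200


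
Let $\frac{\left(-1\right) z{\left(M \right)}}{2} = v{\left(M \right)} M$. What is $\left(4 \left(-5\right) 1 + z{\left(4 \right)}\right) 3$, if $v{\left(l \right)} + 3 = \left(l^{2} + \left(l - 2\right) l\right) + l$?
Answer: $-660$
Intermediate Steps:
$v{\left(l \right)} = -3 + l + l^{2} + l \left(-2 + l\right)$ ($v{\left(l \right)} = -3 + \left(\left(l^{2} + \left(l - 2\right) l\right) + l\right) = -3 + \left(\left(l^{2} + \left(-2 + l\right) l\right) + l\right) = -3 + \left(\left(l^{2} + l \left(-2 + l\right)\right) + l\right) = -3 + \left(l + l^{2} + l \left(-2 + l\right)\right) = -3 + l + l^{2} + l \left(-2 + l\right)$)
$z{\left(M \right)} = - 2 M \left(-3 - M + 2 M^{2}\right)$ ($z{\left(M \right)} = - 2 \left(-3 - M + 2 M^{2}\right) M = - 2 M \left(-3 - M + 2 M^{2}\right)$)
$\left(4 \left(-5\right) 1 + z{\left(4 \right)}\right) 3 = \left(4 \left(-5\right) 1 + 2 \cdot 4 \left(3 + 4 - 2 \cdot 4^{2}\right)\right) 3 = \left(\left(-20\right) 1 + 2 \cdot 4 \left(3 + 4 - 32\right)\right) 3 = \left(-20 + 2 \cdot 4 \left(3 + 4 - 32\right)\right) 3 = \left(-20 + 2 \cdot 4 \left(-25\right)\right) 3 = \left(-20 - 200\right) 3 = \left(-220\right) 3 = -660$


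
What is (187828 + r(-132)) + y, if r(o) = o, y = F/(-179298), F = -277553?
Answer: 33653794961/179298 ≈ 1.8770e+5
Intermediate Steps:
y = 277553/179298 (y = -277553/(-179298) = -277553*(-1/179298) = 277553/179298 ≈ 1.5480)
(187828 + r(-132)) + y = (187828 - 132) + 277553/179298 = 187696 + 277553/179298 = 33653794961/179298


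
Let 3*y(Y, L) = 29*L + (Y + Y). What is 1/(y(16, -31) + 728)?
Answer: 1/439 ≈ 0.0022779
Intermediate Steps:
y(Y, L) = 2*Y/3 + 29*L/3 (y(Y, L) = (29*L + (Y + Y))/3 = (29*L + 2*Y)/3 = (2*Y + 29*L)/3 = 2*Y/3 + 29*L/3)
1/(y(16, -31) + 728) = 1/(((⅔)*16 + (29/3)*(-31)) + 728) = 1/((32/3 - 899/3) + 728) = 1/(-289 + 728) = 1/439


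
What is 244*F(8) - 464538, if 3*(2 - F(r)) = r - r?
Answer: -464050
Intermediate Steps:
F(r) = 2 (F(r) = 2 - (r - r)/3 = 2 - ⅓*0 = 2 + 0 = 2)
244*F(8) - 464538 = 244*2 - 464538 = 488 - 464538 = -464050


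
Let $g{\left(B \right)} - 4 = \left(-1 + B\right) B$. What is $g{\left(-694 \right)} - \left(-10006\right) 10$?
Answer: $582394$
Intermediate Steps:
$g{\left(B \right)} = 4 + B \left(-1 + B\right)$ ($g{\left(B \right)} = 4 + \left(-1 + B\right) B = 4 + B \left(-1 + B\right)$)
$g{\left(-694 \right)} - \left(-10006\right) 10 = \left(4 + \left(-694\right)^{2} - -694\right) - \left(-10006\right) 10 = \left(4 + 481636 + 694\right) - -100060 = 482334 + 100060 = 582394$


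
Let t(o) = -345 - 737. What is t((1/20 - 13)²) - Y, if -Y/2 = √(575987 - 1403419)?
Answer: -1082 + 4*I*√206858 ≈ -1082.0 + 1819.3*I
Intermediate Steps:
t(o) = -1082
Y = -4*I*√206858 (Y = -2*√(575987 - 1403419) = -4*I*√206858 ≈ -1819.3*I)
t((1/20 - 13)²) - Y = -1082 - (-4)*I*√206858 = -1082 + 4*I*√206858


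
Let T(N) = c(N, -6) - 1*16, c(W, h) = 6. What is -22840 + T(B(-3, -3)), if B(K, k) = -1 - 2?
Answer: -22850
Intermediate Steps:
B(K, k) = -3
T(N) = -10 (T(N) = 6 - 1*16 = 6 - 16 = -10)
-22840 + T(B(-3, -3)) = -22840 - 10 = -22850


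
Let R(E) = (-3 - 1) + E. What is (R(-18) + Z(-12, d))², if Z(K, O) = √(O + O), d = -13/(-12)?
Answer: (132 - √78)²/36 ≈ 421.40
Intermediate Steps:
R(E) = -4 + E
d = 13/12 (d = -13*(-1/12) = 13/12 ≈ 1.0833)
Z(K, O) = √2*√O (Z(K, O) = √(2*O) = √2*√O)
(R(-18) + Z(-12, d))² = ((-4 - 18) + √2*√(13/12))² = (-22 + √2*(√39/6))² = (-22 + √78/6)²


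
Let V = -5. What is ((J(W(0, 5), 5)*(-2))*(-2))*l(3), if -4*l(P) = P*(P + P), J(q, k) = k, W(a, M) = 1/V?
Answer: -90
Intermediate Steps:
W(a, M) = -⅕ (W(a, M) = 1/(-5) = -⅕)
l(P) = -P²/2 (l(P) = -P*(P + P)/4 = -P*2*P/4 = -P²/2)
((J(W(0, 5), 5)*(-2))*(-2))*l(3) = ((5*(-2))*(-2))*(-½*3²) = (-10*(-2))*(-½*9) = 20*(-9/2) = -90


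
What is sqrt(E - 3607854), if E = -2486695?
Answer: I*sqrt(6094549) ≈ 2468.7*I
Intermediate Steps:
sqrt(E - 3607854) = sqrt(-2486695 - 3607854) = sqrt(-6094549) = I*sqrt(6094549)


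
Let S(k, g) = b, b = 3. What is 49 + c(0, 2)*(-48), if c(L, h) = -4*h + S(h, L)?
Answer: 289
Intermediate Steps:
S(k, g) = 3
c(L, h) = 3 - 4*h (c(L, h) = -4*h + 3 = 3 - 4*h)
49 + c(0, 2)*(-48) = 49 + (3 - 4*2)*(-48) = 49 + (3 - 8)*(-48) = 49 - 5*(-48) = 49 + 240 = 289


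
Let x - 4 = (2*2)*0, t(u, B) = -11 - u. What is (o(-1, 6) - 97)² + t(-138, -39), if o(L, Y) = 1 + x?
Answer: 8591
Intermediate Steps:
x = 4 (x = 4 + (2*2)*0 = 4 + 4*0 = 4 + 0 = 4)
o(L, Y) = 5 (o(L, Y) = 1 + 4 = 5)
(o(-1, 6) - 97)² + t(-138, -39) = (5 - 97)² + (-11 - 1*(-138)) = (-92)² + (-11 + 138) = 8464 + 127 = 8591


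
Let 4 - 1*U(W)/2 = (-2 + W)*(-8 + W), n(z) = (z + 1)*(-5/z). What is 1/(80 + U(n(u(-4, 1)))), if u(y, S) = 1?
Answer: -1/344 ≈ -0.0029070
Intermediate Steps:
n(z) = -5*(1 + z)/z (n(z) = (1 + z)*(-5/z) = -5*(1 + z)/z)
U(W) = 8 - 2*(-8 + W)*(-2 + W) (U(W) = 8 - 2*(-2 + W)*(-8 + W) = 8 - 2*(-8 + W)*(-2 + W))
1/(80 + U(n(u(-4, 1)))) = 1/(80 + (-24 - 2*(-5 - 5/1)**2 + 20*(-5 - 5/1))) = 1/(80 + (-24 - 2*(-5 - 5*1)**2 + 20*(-5 - 5*1))) = 1/(80 + (-24 - 2*(-5 - 5)**2 + 20*(-5 - 5))) = 1/(80 + (-24 - 2*(-10)**2 + 20*(-10))) = 1/(80 + (-24 - 2*100 - 200)) = 1/(80 + (-24 - 200 - 200)) = 1/(80 - 424) = 1/(-344) = -1/344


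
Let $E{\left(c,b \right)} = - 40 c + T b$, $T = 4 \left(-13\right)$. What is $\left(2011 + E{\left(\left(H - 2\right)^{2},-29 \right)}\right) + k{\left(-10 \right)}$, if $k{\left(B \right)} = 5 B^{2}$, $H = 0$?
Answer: $3859$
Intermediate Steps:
$T = -52$
$E{\left(c,b \right)} = - 52 b - 40 c$ ($E{\left(c,b \right)} = - 40 c - 52 b = - 52 b - 40 c$)
$\left(2011 + E{\left(\left(H - 2\right)^{2},-29 \right)}\right) + k{\left(-10 \right)} = \left(2011 - \left(-1508 + 40 \left(0 - 2\right)^{2}\right)\right) + 5 \left(-10\right)^{2} = \left(2011 + \left(1508 - 40 \left(-2\right)^{2}\right)\right) + 5 \cdot 100 = \left(2011 + \left(1508 - 160\right)\right) + 500 = \left(2011 + 1348\right) + 500 = 3359 + 500 = 3859$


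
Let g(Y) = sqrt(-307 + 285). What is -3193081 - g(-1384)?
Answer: -3193081 - I*sqrt(22) ≈ -3.1931e+6 - 4.6904*I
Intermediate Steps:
g(Y) = I*sqrt(22) (g(Y) = sqrt(-22) = I*sqrt(22))
-3193081 - g(-1384) = -3193081 - I*sqrt(22)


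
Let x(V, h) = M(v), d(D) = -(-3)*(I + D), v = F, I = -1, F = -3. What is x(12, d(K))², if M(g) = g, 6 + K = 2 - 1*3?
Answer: 9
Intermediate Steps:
K = -7 (K = -6 + (2 - 1*3) = -6 + (2 - 3) = -6 - 1 = -7)
v = -3
d(D) = -3 + 3*D (d(D) = -(-3)*(-1 + D) = -3*(1 - D) = -3 + 3*D)
x(V, h) = -3
x(12, d(K))² = (-3)² = 9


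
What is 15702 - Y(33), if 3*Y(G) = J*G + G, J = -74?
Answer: 16505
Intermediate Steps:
Y(G) = -73*G/3 (Y(G) = (-74*G + G)/3 = (-73*G)/3 = -73*G/3)
15702 - Y(33) = 15702 - (-73)*33/3 = 15702 - 1*(-803) = 15702 + 803 = 16505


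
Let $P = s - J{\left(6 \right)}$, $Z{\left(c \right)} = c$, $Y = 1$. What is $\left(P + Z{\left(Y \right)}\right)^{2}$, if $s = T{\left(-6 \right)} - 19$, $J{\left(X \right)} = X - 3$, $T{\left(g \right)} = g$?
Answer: $729$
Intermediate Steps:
$J{\left(X \right)} = -3 + X$
$s = -25$ ($s = -6 - 19 = -25$)
$P = -28$ ($P = -25 - \left(-3 + 6\right) = -25 - 3 = -28$)
$\left(P + Z{\left(Y \right)}\right)^{2} = \left(-28 + 1\right)^{2} = \left(-27\right)^{2} = 729$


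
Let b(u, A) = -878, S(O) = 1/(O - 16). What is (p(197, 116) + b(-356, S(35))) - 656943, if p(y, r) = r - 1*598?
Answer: -658303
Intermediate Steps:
S(O) = 1/(-16 + O)
p(y, r) = -598 + r (p(y, r) = r - 598 = -598 + r)
(p(197, 116) + b(-356, S(35))) - 656943 = ((-598 + 116) - 878) - 656943 = (-482 - 878) - 656943 = -1360 - 656943 = -658303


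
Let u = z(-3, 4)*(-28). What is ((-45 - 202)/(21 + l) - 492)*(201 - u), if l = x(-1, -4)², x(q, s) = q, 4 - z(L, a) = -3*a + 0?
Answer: -653189/2 ≈ -3.2659e+5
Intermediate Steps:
z(L, a) = 4 + 3*a (z(L, a) = 4 - (-3*a + 0) = 4 - (-3)*a = 4 + 3*a)
l = 1 (l = (-1)² = 1)
u = -448 (u = (4 + 3*4)*(-28) = (4 + 12)*(-28) = 16*(-28) = -448)
((-45 - 202)/(21 + l) - 492)*(201 - u) = ((-45 - 202)/(21 + 1) - 492)*(201 - 1*(-448)) = (-247/22 - 492)*(201 + 448) = (-247*1/22 - 492)*649 = (-247/22 - 492)*649 = -11071/22*649 = -653189/2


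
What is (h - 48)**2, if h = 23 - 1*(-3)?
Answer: 484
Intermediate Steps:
h = 26 (h = 23 + 3 = 26)
(h - 48)**2 = (26 - 48)**2 = (-22)**2 = 484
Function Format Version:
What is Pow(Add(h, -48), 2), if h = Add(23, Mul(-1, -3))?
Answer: 484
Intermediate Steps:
h = 26 (h = Add(23, 3) = 26)
Pow(Add(h, -48), 2) = Pow(Add(26, -48), 2) = Pow(-22, 2) = 484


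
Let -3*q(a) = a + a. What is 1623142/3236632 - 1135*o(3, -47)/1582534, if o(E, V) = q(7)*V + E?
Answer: 1313939033261/3841560139116 ≈ 0.34203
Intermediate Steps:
q(a) = -2*a/3 (q(a) = -(a + a)/3 = -2*a/3)
o(E, V) = E - 14*V/3 (o(E, V) = (-⅔*7)*V + E = -14*V/3 + E = E - 14*V/3)
1623142/3236632 - 1135*o(3, -47)/1582534 = 1623142/3236632 - 1135*(3 - 14/3*(-47))/1582534 = 1623142*(1/3236632) - 1135*(3 + 658/3)*(1/1582534) = 811571/1618316 - 1135*667/3*(1/1582534) = 811571/1618316 - 757045/3*1/1582534 = 811571/1618316 - 757045/4747602 = 1313939033261/3841560139116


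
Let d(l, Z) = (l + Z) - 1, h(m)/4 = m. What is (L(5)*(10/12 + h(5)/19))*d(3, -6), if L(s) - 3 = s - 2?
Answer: -860/19 ≈ -45.263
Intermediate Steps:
L(s) = 1 + s (L(s) = 3 + (s - 2) = 3 + (-2 + s) = 1 + s)
h(m) = 4*m
d(l, Z) = -1 + Z + l (d(l, Z) = (Z + l) - 1 = -1 + Z + l)
(L(5)*(10/12 + h(5)/19))*d(3, -6) = ((1 + 5)*(10/12 + (4*5)/19))*(-1 - 6 + 3) = (6*(10*(1/12) + 20*(1/19)))*(-4) = (6*(⅚ + 20/19))*(-4) = (6*(215/114))*(-4) = (215/19)*(-4) = -860/19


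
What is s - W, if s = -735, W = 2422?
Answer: -3157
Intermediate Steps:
s - W = -735 - 1*2422 = -735 - 2422 = -3157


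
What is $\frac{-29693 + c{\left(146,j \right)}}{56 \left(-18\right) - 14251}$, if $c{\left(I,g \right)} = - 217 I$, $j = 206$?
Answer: $\frac{61375}{15259} \approx 4.0222$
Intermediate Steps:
$\frac{-29693 + c{\left(146,j \right)}}{56 \left(-18\right) - 14251} = \frac{-29693 - 31682}{56 \left(-18\right) - 14251} = \frac{-29693 - 31682}{-1008 - 14251} = - \frac{61375}{-15259} = \left(-61375\right) \left(- \frac{1}{15259}\right) = \frac{61375}{15259}$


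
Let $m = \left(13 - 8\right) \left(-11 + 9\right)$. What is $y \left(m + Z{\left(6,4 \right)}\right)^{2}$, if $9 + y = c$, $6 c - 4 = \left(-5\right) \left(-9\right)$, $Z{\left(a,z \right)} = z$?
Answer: $-30$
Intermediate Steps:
$m = -10$ ($m = 5 \left(-2\right) = -10$)
$c = \frac{49}{6}$ ($c = \frac{2}{3} + \frac{\left(-5\right) \left(-9\right)}{6} = \frac{2}{3} + \frac{1}{6} \cdot 45 = \frac{2}{3} + \frac{15}{2} = \frac{49}{6} \approx 8.1667$)
$y = - \frac{5}{6}$ ($y = -9 + \frac{49}{6} = - \frac{5}{6} \approx -0.83333$)
$y \left(m + Z{\left(6,4 \right)}\right)^{2} = - \frac{5 \left(-10 + 4\right)^{2}}{6} = - \frac{5 \left(-6\right)^{2}}{6} = \left(- \frac{5}{6}\right) 36 = -30$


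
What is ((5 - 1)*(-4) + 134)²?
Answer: 13924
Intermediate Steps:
((5 - 1)*(-4) + 134)² = (4*(-4) + 134)² = (-16 + 134)² = 118² = 13924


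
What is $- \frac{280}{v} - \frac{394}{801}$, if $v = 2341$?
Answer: $- \frac{1146634}{1875141} \approx -0.61149$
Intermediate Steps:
$- \frac{280}{v} - \frac{394}{801} = - \frac{280}{2341} - \frac{394}{801} = - \frac{1146634}{1875141}$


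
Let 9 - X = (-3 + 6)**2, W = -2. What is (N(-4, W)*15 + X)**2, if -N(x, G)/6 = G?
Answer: 32400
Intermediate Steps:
N(x, G) = -6*G
X = 0 (X = 9 - (-3 + 6)**2 = 9 - 1*3**2 = 9 - 1*9 = 9 - 9 = 0)
(N(-4, W)*15 + X)**2 = (-6*(-2)*15 + 0)**2 = (12*15 + 0)**2 = (180 + 0)**2 = 180**2 = 32400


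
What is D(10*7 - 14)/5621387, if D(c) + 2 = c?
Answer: 54/5621387 ≈ 9.6062e-6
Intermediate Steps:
D(c) = -2 + c
D(10*7 - 14)/5621387 = (-2 + (10*7 - 14))/5621387 = (-2 + (70 - 14))*(1/5621387) = (-2 + 56)*(1/5621387) = 54*(1/5621387) = 54/5621387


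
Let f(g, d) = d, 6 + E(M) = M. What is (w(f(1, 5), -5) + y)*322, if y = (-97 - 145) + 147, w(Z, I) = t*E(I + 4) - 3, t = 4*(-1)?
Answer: -22540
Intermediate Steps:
E(M) = -6 + M
t = -4
w(Z, I) = 5 - 4*I (w(Z, I) = -4*(-6 + (I + 4)) - 3 = -4*(-6 + (4 + I)) - 3 = -4*(-2 + I) - 3 = (8 - 4*I) - 3 = 5 - 4*I)
y = -95 (y = -242 + 147 = -95)
(w(f(1, 5), -5) + y)*322 = ((5 - 4*(-5)) - 95)*322 = ((5 + 20) - 95)*322 = (25 - 95)*322 = -70*322 = -22540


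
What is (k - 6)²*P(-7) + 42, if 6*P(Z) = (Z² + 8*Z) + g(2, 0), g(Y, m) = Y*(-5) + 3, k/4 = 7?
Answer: -3262/3 ≈ -1087.3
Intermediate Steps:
k = 28 (k = 4*7 = 28)
g(Y, m) = 3 - 5*Y (g(Y, m) = -5*Y + 3 = 3 - 5*Y)
P(Z) = -7/6 + Z²/6 + 4*Z/3 (P(Z) = ((Z² + 8*Z) + (3 - 5*2))/6 = ((Z² + 8*Z) + (3 - 10))/6 = ((Z² + 8*Z) - 7)/6 = (-7 + Z² + 8*Z)/6 = -7/6 + Z²/6 + 4*Z/3)
(k - 6)²*P(-7) + 42 = (28 - 6)²*(-7/6 + (⅙)*(-7)² + (4/3)*(-7)) + 42 = 22²*(-7/6 + (⅙)*49 - 28/3) + 42 = 484*(-7/6 + 49/6 - 28/3) + 42 = 484*(-7/3) + 42 = -3388/3 + 42 = -3262/3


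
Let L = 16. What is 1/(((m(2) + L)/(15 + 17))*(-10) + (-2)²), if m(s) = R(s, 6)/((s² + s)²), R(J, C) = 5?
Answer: -576/601 ≈ -0.95840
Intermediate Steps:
m(s) = 5/(s + s²)² (m(s) = 5/((s² + s)²) = 5/((s + s²)²) = 5/(s + s²)²)
1/(((m(2) + L)/(15 + 17))*(-10) + (-2)²) = 1/(((5/(2²*(1 + 2)²) + 16)/(15 + 17))*(-10) + (-2)²) = 1/(((5*(¼)/3² + 16)/32)*(-10) + 4) = 1/(((5*(¼)*(⅑) + 16)*(1/32))*(-10) + 4) = 1/(((5/36 + 16)*(1/32))*(-10) + 4) = 1/(((581/36)*(1/32))*(-10) + 4) = 1/((581/1152)*(-10) + 4) = 1/(-2905/576 + 4) = 1/(-601/576) = -576/601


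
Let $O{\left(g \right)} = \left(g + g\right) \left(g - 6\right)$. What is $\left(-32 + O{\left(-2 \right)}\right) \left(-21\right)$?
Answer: $0$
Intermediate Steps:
$O{\left(g \right)} = 2 g \left(-6 + g\right)$
$\left(-32 + O{\left(-2 \right)}\right) \left(-21\right) = \left(-32 + 2 \left(-2\right) \left(-6 - 2\right)\right) \left(-21\right) = \left(-32 + 2 \left(-2\right) \left(-8\right)\right) \left(-21\right) = \left(-32 + 32\right) \left(-21\right) = 0 \left(-21\right) = 0$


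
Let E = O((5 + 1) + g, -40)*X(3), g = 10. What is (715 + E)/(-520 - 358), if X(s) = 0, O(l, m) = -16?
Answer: -715/878 ≈ -0.81435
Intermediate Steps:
E = 0 (E = -16*0 = 0)
(715 + E)/(-520 - 358) = (715 + 0)/(-520 - 358) = 715/(-878) = 715*(-1/878) = -715/878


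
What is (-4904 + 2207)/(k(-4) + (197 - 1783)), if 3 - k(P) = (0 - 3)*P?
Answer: 93/55 ≈ 1.6909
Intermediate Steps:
k(P) = 3 + 3*P (k(P) = 3 - (0 - 3)*P = 3 - (-3)*P = 3 + 3*P)
(-4904 + 2207)/(k(-4) + (197 - 1783)) = (-4904 + 2207)/((3 + 3*(-4)) + (197 - 1783)) = -2697/((3 - 12) - 1586) = -2697/(-9 - 1586) = -2697/(-1595) = -2697*(-1/1595) = 93/55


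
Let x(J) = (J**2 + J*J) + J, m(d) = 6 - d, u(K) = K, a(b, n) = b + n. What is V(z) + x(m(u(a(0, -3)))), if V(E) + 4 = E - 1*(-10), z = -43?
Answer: 134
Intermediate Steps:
x(J) = J + 2*J**2 (x(J) = (J**2 + J**2) + J = 2*J**2 + J = J + 2*J**2)
V(E) = 6 + E (V(E) = -4 + (E - 1*(-10)) = -4 + (E + 10) = -4 + (10 + E) = 6 + E)
V(z) + x(m(u(a(0, -3)))) = (6 - 43) + (6 - (0 - 3))*(1 + 2*(6 - (0 - 3))) = -37 + (6 - 1*(-3))*(1 + 2*(6 - 1*(-3))) = -37 + (6 + 3)*(1 + 2*(6 + 3)) = -37 + 9*(1 + 2*9) = -37 + 9*(1 + 18) = -37 + 9*19 = -37 + 171 = 134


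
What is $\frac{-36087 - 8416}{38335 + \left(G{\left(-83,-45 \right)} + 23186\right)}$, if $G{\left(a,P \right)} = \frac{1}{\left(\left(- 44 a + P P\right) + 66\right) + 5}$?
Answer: $- \frac{255803244}{353622709} \approx -0.72338$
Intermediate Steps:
$G{\left(a,P \right)} = \frac{1}{71 + P^{2} - 44 a}$ ($G{\left(a,P \right)} = \frac{1}{\left(\left(- 44 a + P^{2}\right) + 66\right) + 5} = \frac{1}{\left(\left(P^{2} - 44 a\right) + 66\right) + 5} = \frac{1}{\left(66 + P^{2} - 44 a\right) + 5} = \frac{1}{71 + P^{2} - 44 a}$)
$\frac{-36087 - 8416}{38335 + \left(G{\left(-83,-45 \right)} + 23186\right)} = \frac{-36087 - 8416}{38335 + \left(\frac{1}{71 + \left(-45\right)^{2} - -3652} + 23186\right)} = - \frac{44503}{38335 + \left(\frac{1}{71 + 2025 + 3652} + 23186\right)} = - \frac{44503}{38335 + \left(\frac{1}{5748} + 23186\right)} = - \frac{44503}{38335 + \frac{133273129}{5748}} = - \frac{44503}{\frac{353622709}{5748}} = \left(-44503\right) \frac{5748}{353622709} = - \frac{255803244}{353622709}$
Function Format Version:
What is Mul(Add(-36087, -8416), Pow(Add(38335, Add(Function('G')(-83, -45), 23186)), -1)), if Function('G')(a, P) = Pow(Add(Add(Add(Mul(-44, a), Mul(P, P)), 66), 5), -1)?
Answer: Rational(-255803244, 353622709) ≈ -0.72338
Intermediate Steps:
Function('G')(a, P) = Pow(Add(71, Pow(P, 2), Mul(-44, a)), -1) (Function('G')(a, P) = Pow(Add(Add(Add(Mul(-44, a), Pow(P, 2)), 66), 5), -1) = Pow(Add(Add(Add(Pow(P, 2), Mul(-44, a)), 66), 5), -1) = Pow(Add(Add(66, Pow(P, 2), Mul(-44, a)), 5), -1) = Pow(Add(71, Pow(P, 2), Mul(-44, a)), -1))
Mul(Add(-36087, -8416), Pow(Add(38335, Add(Function('G')(-83, -45), 23186)), -1)) = Mul(Add(-36087, -8416), Pow(Add(38335, Add(Pow(Add(71, Pow(-45, 2), Mul(-44, -83)), -1), 23186)), -1)) = Mul(-44503, Pow(Add(38335, Add(Pow(Add(71, 2025, 3652), -1), 23186)), -1)) = Mul(-44503, Pow(Add(38335, Add(Pow(5748, -1), 23186)), -1)) = Mul(-44503, Pow(Add(38335, Add(Rational(1, 5748), 23186)), -1)) = Mul(-44503, Pow(Add(38335, Rational(133273129, 5748)), -1)) = Mul(-44503, Pow(Rational(353622709, 5748), -1)) = Mul(-44503, Rational(5748, 353622709)) = Rational(-255803244, 353622709)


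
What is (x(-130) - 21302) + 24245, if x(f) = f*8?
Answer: 1903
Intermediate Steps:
x(f) = 8*f
(x(-130) - 21302) + 24245 = (8*(-130) - 21302) + 24245 = (-1040 - 21302) + 24245 = -22342 + 24245 = 1903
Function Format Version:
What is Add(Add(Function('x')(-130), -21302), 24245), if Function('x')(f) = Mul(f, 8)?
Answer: 1903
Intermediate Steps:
Function('x')(f) = Mul(8, f)
Add(Add(Function('x')(-130), -21302), 24245) = Add(Add(Mul(8, -130), -21302), 24245) = Add(Add(-1040, -21302), 24245) = Add(-22342, 24245) = 1903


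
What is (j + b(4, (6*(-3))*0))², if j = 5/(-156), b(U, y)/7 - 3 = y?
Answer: 10699441/24336 ≈ 439.65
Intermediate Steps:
b(U, y) = 21 + 7*y
j = -5/156 (j = 5*(-1/156) = -5/156 ≈ -0.032051)
(j + b(4, (6*(-3))*0))² = (-5/156 + (21 + 7*((6*(-3))*0)))² = (-5/156 + (21 + 7*(-18*0)))² = (-5/156 + (21 + 7*0))² = (-5/156 + (21 + 0))² = (-5/156 + 21)² = (3271/156)² = 10699441/24336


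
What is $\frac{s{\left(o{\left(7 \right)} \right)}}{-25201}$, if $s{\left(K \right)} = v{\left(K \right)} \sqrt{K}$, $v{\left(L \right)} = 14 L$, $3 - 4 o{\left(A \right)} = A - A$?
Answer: $- \frac{21 \sqrt{3}}{100804} \approx -0.00036083$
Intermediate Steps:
$o{\left(A \right)} = \frac{3}{4}$ ($o{\left(A \right)} = \frac{3}{4} - \frac{A - A}{4} = \frac{3}{4} - 0 = \frac{3}{4} + 0 = \frac{3}{4}$)
$s{\left(K \right)} = 14 K^{\frac{3}{2}}$ ($s{\left(K \right)} = 14 K \sqrt{K} = 14 K^{\frac{3}{2}}$)
$\frac{s{\left(o{\left(7 \right)} \right)}}{-25201} = \frac{14 \left(\frac{3}{4}\right)^{\frac{3}{2}}}{-25201} = 14 \frac{3 \sqrt{3}}{8} \left(- \frac{1}{25201}\right) = \frac{21 \sqrt{3}}{4} \left(- \frac{1}{25201}\right) = - \frac{21 \sqrt{3}}{100804}$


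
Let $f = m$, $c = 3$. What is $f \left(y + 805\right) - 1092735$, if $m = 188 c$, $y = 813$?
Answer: $-180183$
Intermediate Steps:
$m = 564$ ($m = 188 \cdot 3 = 564$)
$f = 564$
$f \left(y + 805\right) - 1092735 = 564 \left(813 + 805\right) - 1092735 = 564 \cdot 1618 - 1092735 = 912552 - 1092735 = -180183$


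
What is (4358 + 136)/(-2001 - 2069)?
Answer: -2247/2035 ≈ -1.1042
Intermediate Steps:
(4358 + 136)/(-2001 - 2069) = 4494/(-4070) = 4494*(-1/4070) = -2247/2035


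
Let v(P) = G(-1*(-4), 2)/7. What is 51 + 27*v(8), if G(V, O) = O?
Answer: 411/7 ≈ 58.714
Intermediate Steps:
v(P) = 2/7
51 + 27*v(8) = 51 + 27*(2/7) = 51 + 54/7 = 411/7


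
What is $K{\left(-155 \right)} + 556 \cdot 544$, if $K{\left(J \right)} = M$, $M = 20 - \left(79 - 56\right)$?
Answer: $302461$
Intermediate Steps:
$M = -3$ ($M = 20 - \left(79 - 56\right) = 20 - 23 = -3$)
$K{\left(J \right)} = -3$
$K{\left(-155 \right)} + 556 \cdot 544 = -3 + 556 \cdot 544 = -3 + 302464 = 302461$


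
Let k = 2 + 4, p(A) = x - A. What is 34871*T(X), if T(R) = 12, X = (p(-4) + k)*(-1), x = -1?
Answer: 418452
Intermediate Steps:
p(A) = -1 - A
k = 6
X = -9 (X = ((-1 - 1*(-4)) + 6)*(-1) = ((-1 + 4) + 6)*(-1) = (3 + 6)*(-1) = 9*(-1) = -9)
34871*T(X) = 34871*12 = 418452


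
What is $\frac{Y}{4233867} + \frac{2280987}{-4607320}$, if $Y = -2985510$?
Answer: $- \frac{709472591513}{591114548680} \approx -1.2002$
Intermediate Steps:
$\frac{Y}{4233867} + \frac{2280987}{-4607320} = - \frac{2985510}{4233867} + \frac{2280987}{-4607320} = \left(-2985510\right) \frac{1}{4233867} + 2280987 \left(- \frac{1}{4607320}\right) = - \frac{90470}{128299} - \frac{2280987}{4607320} = - \frac{709472591513}{591114548680}$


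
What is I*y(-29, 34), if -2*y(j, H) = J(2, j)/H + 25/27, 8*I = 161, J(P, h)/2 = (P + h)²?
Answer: -809347/1836 ≈ -440.82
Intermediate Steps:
J(P, h) = 2*(P + h)²
I = 161/8 (I = (⅛)*161 = 161/8 ≈ 20.125)
y(j, H) = -25/54 - (2 + j)²/H (y(j, H) = -((2*(2 + j)²)/H + 25/27)/2 = -(2*(2 + j)²/H + 25*(1/27))/2 = -(2*(2 + j)²/H + 25/27)/2 = -(25/27 + 2*(2 + j)²/H)/2 = -25/54 - (2 + j)²/H)
I*y(-29, 34) = 161*(-25/54 - 1*(2 - 29)²/34)/8 = 161*(-25/54 - 1*1/34*(-27)²)/8 = 161*(-25/54 - 1*1/34*729)/8 = 161*(-25/54 - 729/34)/8 = (161/8)*(-10054/459) = -809347/1836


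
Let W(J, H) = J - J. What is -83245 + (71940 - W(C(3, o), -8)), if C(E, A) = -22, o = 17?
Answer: -11305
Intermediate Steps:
W(J, H) = 0
-83245 + (71940 - W(C(3, o), -8)) = -83245 + (71940 - 1*0) = -83245 + (71940 + 0) = -83245 + 71940 = -11305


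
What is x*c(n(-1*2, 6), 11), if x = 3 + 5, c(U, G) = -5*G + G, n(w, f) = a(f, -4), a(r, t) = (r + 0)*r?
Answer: -352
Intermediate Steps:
a(r, t) = r² (a(r, t) = r*r = r²)
n(w, f) = f²
c(U, G) = -4*G
x = 8
x*c(n(-1*2, 6), 11) = 8*(-4*11) = 8*(-44) = -352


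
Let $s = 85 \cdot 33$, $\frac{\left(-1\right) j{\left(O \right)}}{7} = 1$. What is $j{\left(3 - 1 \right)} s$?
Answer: $-19635$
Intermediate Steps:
$j{\left(O \right)} = -7$ ($j{\left(O \right)} = \left(-7\right) 1 = -7$)
$s = 2805$
$j{\left(3 - 1 \right)} s = \left(-7\right) 2805 = -19635$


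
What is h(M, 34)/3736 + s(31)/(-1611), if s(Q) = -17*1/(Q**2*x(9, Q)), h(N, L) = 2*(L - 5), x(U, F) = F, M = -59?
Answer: 1391837485/89651486268 ≈ 0.015525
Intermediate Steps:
h(N, L) = -10 + 2*L (h(N, L) = 2*(-5 + L) = -10 + 2*L)
s(Q) = -17/Q**3
h(M, 34)/3736 + s(31)/(-1611) = (-10 + 2*34)/3736 - 17/31**3/(-1611) = (-10 + 68)*(1/3736) - 17*1/29791*(-1/1611) = 58*(1/3736) - 17/29791*(-1/1611) = 29/1868 + 17/47993301 = 1391837485/89651486268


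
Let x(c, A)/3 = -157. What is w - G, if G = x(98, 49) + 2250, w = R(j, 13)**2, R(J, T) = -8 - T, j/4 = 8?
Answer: -1338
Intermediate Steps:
j = 32 (j = 4*8 = 32)
x(c, A) = -471 (x(c, A) = 3*(-157) = -471)
w = 441 (w = (-8 - 1*13)**2 = (-8 - 13)**2 = (-21)**2 = 441)
G = 1779 (G = -471 + 2250 = 1779)
w - G = 441 - 1*1779 = 441 - 1779 = -1338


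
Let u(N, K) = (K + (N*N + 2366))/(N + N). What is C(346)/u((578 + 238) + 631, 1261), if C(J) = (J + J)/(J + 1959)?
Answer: 500662/1208647495 ≈ 0.00041423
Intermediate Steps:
C(J) = 2*J/(1959 + J) (C(J) = (2*J)/(1959 + J) = 2*J/(1959 + J))
u(N, K) = (2366 + K + N²)/(2*N) (u(N, K) = (K + (N² + 2366))/((2*N)) = (K + (2366 + N²))*(1/(2*N)) = (2366 + K + N²)*(1/(2*N)) = (2366 + K + N²)/(2*N))
C(346)/u((578 + 238) + 631, 1261) = (2*346/(1959 + 346))/(((2366 + 1261 + ((578 + 238) + 631)²)/(2*((578 + 238) + 631)))) = (2*346/2305)/(((2366 + 1261 + (816 + 631)²)/(2*(816 + 631)))) = (2*346*(1/2305))/(((½)*(2366 + 1261 + 1447²)/1447)) = 692/(2305*(((½)*(1/1447)*(2366 + 1261 + 2093809)))) = 692/(2305*(((½)*(1/1447)*2097436))) = 692/(2305*(1048718/1447)) = (692/2305)*(1447/1048718) = 500662/1208647495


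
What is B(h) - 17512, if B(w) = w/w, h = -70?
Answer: -17511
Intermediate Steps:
B(w) = 1
B(h) - 17512 = 1 - 17512 = -17511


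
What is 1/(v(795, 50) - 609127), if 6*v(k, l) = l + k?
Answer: -6/3653917 ≈ -1.6421e-6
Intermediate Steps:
v(k, l) = k/6 + l/6 (v(k, l) = (l + k)/6 = (k + l)/6 = k/6 + l/6)
1/(v(795, 50) - 609127) = 1/(((⅙)*795 + (⅙)*50) - 609127) = 1/((265/2 + 25/3) - 609127) = 1/(845/6 - 609127) = 1/(-3653917/6) = -6/3653917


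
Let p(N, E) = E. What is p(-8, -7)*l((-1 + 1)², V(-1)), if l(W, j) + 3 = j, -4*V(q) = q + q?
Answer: 35/2 ≈ 17.500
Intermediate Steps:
V(q) = -q/2 (V(q) = -(q + q)/4 = -q/2)
l(W, j) = -3 + j
p(-8, -7)*l((-1 + 1)², V(-1)) = -7*(-3 - ½*(-1)) = -7*(-3 + ½) = -7*(-5/2) = 35/2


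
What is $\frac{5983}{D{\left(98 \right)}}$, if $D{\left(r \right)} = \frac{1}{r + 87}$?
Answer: $1106855$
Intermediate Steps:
$D{\left(r \right)} = \frac{1}{87 + r}$
$\frac{5983}{D{\left(98 \right)}} = \frac{5983}{\frac{1}{87 + 98}} = \frac{5983}{\frac{1}{185}} = 5983 \frac{1}{\frac{1}{185}} = 5983 \cdot 185 = 1106855$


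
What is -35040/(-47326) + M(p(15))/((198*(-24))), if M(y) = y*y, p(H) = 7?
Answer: 82095553/112446576 ≈ 0.73009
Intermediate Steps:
M(y) = y²
-35040/(-47326) + M(p(15))/((198*(-24))) = -35040/(-47326) + 7²/((198*(-24))) = -35040*(-1/47326) + 49/(-4752) = 17520/23663 + 49*(-1/4752) = 17520/23663 - 49/4752 = 82095553/112446576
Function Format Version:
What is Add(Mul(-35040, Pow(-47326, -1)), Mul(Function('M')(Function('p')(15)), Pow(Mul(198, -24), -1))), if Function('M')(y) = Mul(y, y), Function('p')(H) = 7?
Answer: Rational(82095553, 112446576) ≈ 0.73009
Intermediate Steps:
Function('M')(y) = Pow(y, 2)
Add(Mul(-35040, Pow(-47326, -1)), Mul(Function('M')(Function('p')(15)), Pow(Mul(198, -24), -1))) = Add(Mul(-35040, Pow(-47326, -1)), Mul(Pow(7, 2), Pow(Mul(198, -24), -1))) = Add(Mul(-35040, Rational(-1, 47326)), Mul(49, Pow(-4752, -1))) = Add(Rational(17520, 23663), Mul(49, Rational(-1, 4752))) = Add(Rational(17520, 23663), Rational(-49, 4752)) = Rational(82095553, 112446576)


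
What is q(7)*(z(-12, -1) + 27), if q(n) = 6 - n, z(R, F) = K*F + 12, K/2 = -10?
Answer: -59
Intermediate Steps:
K = -20 (K = 2*(-10) = -20)
z(R, F) = 12 - 20*F (z(R, F) = -20*F + 12 = 12 - 20*F)
q(7)*(z(-12, -1) + 27) = (6 - 1*7)*((12 - 20*(-1)) + 27) = (6 - 7)*((12 + 20) + 27) = -(32 + 27) = -1*59 = -59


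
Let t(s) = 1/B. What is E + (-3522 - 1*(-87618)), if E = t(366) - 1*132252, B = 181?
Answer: -8716235/181 ≈ -48156.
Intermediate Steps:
t(s) = 1/181
E = -23937611/181 (E = 1/181 - 1*132252 = 1/181 - 132252 = -23937611/181 ≈ -1.3225e+5)
E + (-3522 - 1*(-87618)) = -23937611/181 + (-3522 - 1*(-87618)) = -23937611/181 + (-3522 + 87618) = -23937611/181 + 84096 = -8716235/181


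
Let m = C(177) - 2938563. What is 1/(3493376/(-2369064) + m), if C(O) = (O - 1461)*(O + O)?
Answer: -296133/1004809022839 ≈ -2.9472e-7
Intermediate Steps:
C(O) = 2*O*(-1461 + O) (C(O) = (-1461 + O)*(2*O) = 2*O*(-1461 + O))
m = -3393099 (m = 2*177*(-1461 + 177) - 2938563 = 2*177*(-1284) - 2938563 = -454536 - 2938563 = -3393099)
1/(3493376/(-2369064) + m) = 1/(3493376/(-2369064) - 3393099) = 1/(3493376*(-1/2369064) - 3393099) = 1/(-436672/296133 - 3393099) = 1/(-1004809022839/296133) = -296133/1004809022839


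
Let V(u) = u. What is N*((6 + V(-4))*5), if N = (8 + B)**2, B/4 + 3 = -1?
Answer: 640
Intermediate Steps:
B = -16 (B = -12 + 4*(-1) = -12 - 4 = -16)
N = 64 (N = (8 - 16)**2 = (-8)**2 = 64)
N*((6 + V(-4))*5) = 64*((6 - 4)*5) = 64*(2*5) = 64*10 = 640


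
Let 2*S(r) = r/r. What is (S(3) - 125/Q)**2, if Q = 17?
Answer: 54289/1156 ≈ 46.963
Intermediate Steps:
S(r) = 1/2 (S(r) = (r/r)/2 = (1/2)*1 = 1/2)
(S(3) - 125/Q)**2 = (1/2 - 125/17)**2 = (-233/34)**2 = 54289/1156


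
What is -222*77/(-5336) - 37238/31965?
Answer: 173853871/85282620 ≈ 2.0386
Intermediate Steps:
-222*77/(-5336) - 37238/31965 = -17094*(-1/5336) - 37238*1/31965 = 8547/2668 - 37238/31965 = 173853871/85282620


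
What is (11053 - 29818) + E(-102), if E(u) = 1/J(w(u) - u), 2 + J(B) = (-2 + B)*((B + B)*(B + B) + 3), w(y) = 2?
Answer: -82814298479/4413232 ≈ -18765.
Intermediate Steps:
J(B) = -2 + (-2 + B)*(3 + 4*B**2) (J(B) = -2 + (-2 + B)*((B + B)*(B + B) + 3) = -2 + (-2 + B)*((2*B)*(2*B) + 3) = -2 + (-2 + B)*(4*B**2 + 3) = -2 + (-2 + B)*(3 + 4*B**2))
E(u) = 1/(-2 - 8*(2 - u)**2 - 3*u + 4*(2 - u)**3) (E(u) = 1/(-8 - 8*(2 - u)**2 + 3*(2 - u) + 4*(2 - u)**3) = 1/(-8 - 8*(2 - u)**2 + (6 - 3*u) + 4*(2 - u)**3) = 1/(-2 - 8*(2 - u)**2 - 3*u + 4*(2 - u)**3))
(11053 - 29818) + E(-102) = (11053 - 29818) - 1/(2 - 16*(-102)**2 + 4*(-102)**3 + 19*(-102)) = -18765 - 1/(2 - 16*10404 + 4*(-1061208) - 1938) = -18765 - 1/(2 - 166464 - 4244832 - 1938) = -18765 - 1/(-4413232) = -18765 - 1*(-1/4413232) = -18765 + 1/4413232 = -82814298479/4413232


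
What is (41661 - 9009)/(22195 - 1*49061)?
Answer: -16326/13433 ≈ -1.2154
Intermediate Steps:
(41661 - 9009)/(22195 - 1*49061) = 32652/(22195 - 49061) = 32652/(-26866) = 32652*(-1/26866) = -16326/13433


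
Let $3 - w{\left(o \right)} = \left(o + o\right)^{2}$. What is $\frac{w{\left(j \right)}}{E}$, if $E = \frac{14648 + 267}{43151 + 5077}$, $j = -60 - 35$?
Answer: $- \frac{1740886116}{14915} \approx -1.1672 \cdot 10^{5}$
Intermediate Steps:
$j = -95$ ($j = -60 - 35 = -95$)
$E = \frac{14915}{48228} \approx 0.30926$
$w{\left(o \right)} = 3 - 4 o^{2}$ ($w{\left(o \right)} = 3 - \left(o + o\right)^{2} = 3 - \left(2 o\right)^{2} = 3 - 4 o^{2}$)
$\frac{w{\left(j \right)}}{E} = \frac{3 - 4 \left(-95\right)^{2}}{\frac{14915}{48228}} = \left(3 - 36100\right) \frac{48228}{14915} = \left(-36097\right) \frac{48228}{14915} = - \frac{1740886116}{14915}$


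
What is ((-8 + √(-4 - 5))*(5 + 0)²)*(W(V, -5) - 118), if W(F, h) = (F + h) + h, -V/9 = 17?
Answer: 56200 - 21075*I ≈ 56200.0 - 21075.0*I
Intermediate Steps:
V = -153 (V = -9*17 = -153)
W(F, h) = F + 2*h
((-8 + √(-4 - 5))*(5 + 0)²)*(W(V, -5) - 118) = ((-8 + √(-4 - 5))*(5 + 0)²)*((-153 + 2*(-5)) - 118) = ((-8 + √(-9))*5²)*((-153 - 10) - 118) = ((-8 + 3*I)*25)*(-163 - 118) = (-200 + 75*I)*(-281) = 56200 - 21075*I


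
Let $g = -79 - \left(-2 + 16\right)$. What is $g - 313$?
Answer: $-406$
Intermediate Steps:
$g = -93$ ($g = -79 - 14 = -93$)
$g - 313 = -93 - 313 = -406$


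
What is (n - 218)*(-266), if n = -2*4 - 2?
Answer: 60648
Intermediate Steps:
n = -10 (n = -8 - 2 = -10)
(n - 218)*(-266) = (-10 - 218)*(-266) = -228*(-266) = 60648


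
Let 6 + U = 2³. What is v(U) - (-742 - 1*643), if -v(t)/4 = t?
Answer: 1377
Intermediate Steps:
U = 2 (U = -6 + 2³ = -6 + 8 = 2)
v(t) = -4*t
v(U) - (-742 - 1*643) = -4*2 - (-742 - 1*643) = -8 - (-742 - 643) = -8 - 1*(-1385) = -8 + 1385 = 1377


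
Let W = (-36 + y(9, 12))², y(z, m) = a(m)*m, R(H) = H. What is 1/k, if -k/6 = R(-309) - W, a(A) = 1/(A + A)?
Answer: 2/18831 ≈ 0.00010621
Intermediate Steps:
a(A) = 1/(2*A)
y(z, m) = ½ (y(z, m) = (1/(2*m))*m = ½)
W = 5041/4 (W = (-36 + ½)² = (-71/2)² = 5041/4 ≈ 1260.3)
k = 18831/2 (k = -6*(-309 - 1*5041/4) = -6*(-309 - 5041/4) = -6*(-6277/4) = 18831/2 ≈ 9415.5)
1/k = 1/(18831/2) = 2/18831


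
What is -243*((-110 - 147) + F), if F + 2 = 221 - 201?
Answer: 58077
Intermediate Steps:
F = 18 (F = -2 + (221 - 201) = -2 + 20 = 18)
-243*((-110 - 147) + F) = -243*((-110 - 147) + 18) = -243*(-257 + 18) = -243*(-239) = 58077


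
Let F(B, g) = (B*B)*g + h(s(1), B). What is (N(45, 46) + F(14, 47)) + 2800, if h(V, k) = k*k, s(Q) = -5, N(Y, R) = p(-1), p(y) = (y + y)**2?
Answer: 12212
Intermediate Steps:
p(y) = 4*y**2 (p(y) = (2*y)**2 = 4*y**2)
N(Y, R) = 4 (N(Y, R) = 4*(-1)**2 = 4*1 = 4)
h(V, k) = k**2
F(B, g) = B**2 + g*B**2 (F(B, g) = (B*B)*g + B**2 = B**2*g + B**2 = g*B**2 + B**2 = B**2 + g*B**2)
(N(45, 46) + F(14, 47)) + 2800 = (4 + 14**2*(1 + 47)) + 2800 = (4 + 196*48) + 2800 = (4 + 9408) + 2800 = 9412 + 2800 = 12212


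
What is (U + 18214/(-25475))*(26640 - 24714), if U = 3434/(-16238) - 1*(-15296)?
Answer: 6092907522127434/206831525 ≈ 2.9458e+7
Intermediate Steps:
U = 124186507/8119 (U = 3434*(-1/16238) + 15296 = -1717/8119 + 15296 = 124186507/8119 ≈ 15296.)
(U + 18214/(-25475))*(26640 - 24714) = (124186507/8119 + 18214/(-25475))*(26640 - 24714) = (124186507/8119 + 18214*(-1/25475))*1926 = (124186507/8119 - 18214/25475)*1926 = (3163503386359/206831525)*1926 = 6092907522127434/206831525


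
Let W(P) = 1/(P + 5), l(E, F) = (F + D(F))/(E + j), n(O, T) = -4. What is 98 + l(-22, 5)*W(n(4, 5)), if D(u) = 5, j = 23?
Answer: 108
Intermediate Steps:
l(E, F) = (5 + F)/(23 + E) (l(E, F) = (F + 5)/(E + 23) = (5 + F)/(23 + E))
W(P) = 1/(5 + P)
98 + l(-22, 5)*W(n(4, 5)) = 98 + ((5 + 5)/(23 - 22))/(5 - 4) = 98 + (10/1)/1 = 98 + (1*10)*1 = 98 + 10*1 = 98 + 10 = 108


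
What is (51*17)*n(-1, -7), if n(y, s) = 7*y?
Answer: -6069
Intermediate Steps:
(51*17)*n(-1, -7) = (51*17)*(7*(-1)) = 867*(-7) = -6069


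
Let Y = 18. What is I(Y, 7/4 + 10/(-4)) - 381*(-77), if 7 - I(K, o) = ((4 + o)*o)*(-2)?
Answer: 234713/8 ≈ 29339.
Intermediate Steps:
I(K, o) = 7 + 2*o*(4 + o) (I(K, o) = 7 - (4 + o)*o*(-2) = 7 - o*(4 + o)*(-2) = 7 - (-2)*o*(4 + o) = 7 + 2*o*(4 + o))
I(Y, 7/4 + 10/(-4)) - 381*(-77) = (7 + 2*(7/4 + 10/(-4))² + 8*(7/4 + 10/(-4))) - 381*(-77) = (7 + 2*(7*(¼) + 10*(-¼))² + 8*(7*(¼) + 10*(-¼))) + 29337 = (7 + 2*(7/4 - 5/2)² + 8*(7/4 - 5/2)) + 29337 = (7 + 2*(-¾)² + 8*(-¾)) + 29337 = (7 + 2*(9/16) - 6) + 29337 = (7 + 9/8 - 6) + 29337 = 17/8 + 29337 = 234713/8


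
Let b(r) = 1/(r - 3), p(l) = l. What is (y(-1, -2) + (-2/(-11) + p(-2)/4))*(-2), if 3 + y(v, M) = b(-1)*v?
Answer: 135/22 ≈ 6.1364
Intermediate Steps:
b(r) = 1/(-3 + r)
y(v, M) = -3 - v/4 (y(v, M) = -3 + v/(-3 - 1) = -3 + v/(-4) = -3 - v/4)
(y(-1, -2) + (-2/(-11) + p(-2)/4))*(-2) = ((-3 - ¼*(-1)) + (-2/(-11) - 2/4))*(-2) = ((-3 + ¼) + (-2*(-1/11) - 2*¼))*(-2) = (-11/4 + (2/11 - ½))*(-2) = (-11/4 - 7/22)*(-2) = -135/44*(-2) = 135/22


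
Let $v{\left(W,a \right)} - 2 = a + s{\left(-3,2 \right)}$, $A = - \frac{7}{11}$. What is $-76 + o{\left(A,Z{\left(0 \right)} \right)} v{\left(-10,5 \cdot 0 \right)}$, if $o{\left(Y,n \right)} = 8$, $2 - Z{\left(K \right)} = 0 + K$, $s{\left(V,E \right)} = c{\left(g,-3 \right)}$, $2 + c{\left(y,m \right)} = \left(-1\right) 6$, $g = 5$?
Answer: $-124$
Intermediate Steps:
$c{\left(y,m \right)} = -8$ ($c{\left(y,m \right)} = -2 - 6 = -8$)
$s{\left(V,E \right)} = -8$
$A = - \frac{7}{11}$ ($A = \left(-7\right) \frac{1}{11} = - \frac{7}{11} \approx -0.63636$)
$Z{\left(K \right)} = 2 - K$ ($Z{\left(K \right)} = 2 - \left(0 + K\right) = 2 - K$)
$v{\left(W,a \right)} = -6 + a$ ($v{\left(W,a \right)} = 2 + \left(a - 8\right) = 2 + \left(-8 + a\right) = -6 + a$)
$-76 + o{\left(A,Z{\left(0 \right)} \right)} v{\left(-10,5 \cdot 0 \right)} = -76 + 8 \left(-6 + 5 \cdot 0\right) = -76 + 8 \left(-6 + 0\right) = -76 + 8 \left(-6\right) = -76 - 48 = -124$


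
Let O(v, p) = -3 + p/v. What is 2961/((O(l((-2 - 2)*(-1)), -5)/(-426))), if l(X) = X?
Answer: 5045544/17 ≈ 2.9680e+5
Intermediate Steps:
2961/((O(l((-2 - 2)*(-1)), -5)/(-426))) = 2961/(((-3 - 5*(-1/(-2 - 2)))/(-426))) = 2961/(((-3 - 5/((-4*(-1))))*(-1/426))) = 2961/(((-3 - 5/4)*(-1/426))) = 2961/((-17/4*(-1/426))) = 2961/(17/1704) = 2961*(1704/17) = 5045544/17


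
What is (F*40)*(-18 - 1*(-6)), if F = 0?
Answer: 0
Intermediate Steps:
(F*40)*(-18 - 1*(-6)) = (0*40)*(-18 - 1*(-6)) = 0*(-18 + 6) = 0*(-12) = 0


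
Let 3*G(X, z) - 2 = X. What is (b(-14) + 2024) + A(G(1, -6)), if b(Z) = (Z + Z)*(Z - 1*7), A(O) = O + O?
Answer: 2614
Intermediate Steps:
G(X, z) = 2/3 + X/3
A(O) = 2*O
b(Z) = 2*Z*(-7 + Z) (b(Z) = (2*Z)*(Z - 7) = (2*Z)*(-7 + Z) = 2*Z*(-7 + Z))
(b(-14) + 2024) + A(G(1, -6)) = (2*(-14)*(-7 - 14) + 2024) + 2*(2/3 + (1/3)*1) = (2*(-14)*(-21) + 2024) + 2*(2/3 + 1/3) = (588 + 2024) + 2*1 = 2612 + 2 = 2614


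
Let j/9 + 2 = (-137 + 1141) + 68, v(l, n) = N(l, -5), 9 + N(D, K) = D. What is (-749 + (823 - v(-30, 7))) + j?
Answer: 9743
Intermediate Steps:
N(D, K) = -9 + D
v(l, n) = -9 + l
j = 9630 (j = -18 + 9*((-137 + 1141) + 68) = -18 + 9*(1004 + 68) = -18 + 9*1072 = -18 + 9648 = 9630)
(-749 + (823 - v(-30, 7))) + j = (-749 + (823 - (-9 - 30))) + 9630 = (-749 + (823 - 1*(-39))) + 9630 = (-749 + (823 + 39)) + 9630 = (-749 + 862) + 9630 = 113 + 9630 = 9743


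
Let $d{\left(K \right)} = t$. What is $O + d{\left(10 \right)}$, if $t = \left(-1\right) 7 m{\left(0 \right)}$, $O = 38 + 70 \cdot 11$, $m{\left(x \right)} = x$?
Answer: $808$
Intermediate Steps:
$O = 808$ ($O = 38 + 770 = 808$)
$t = 0$ ($t = \left(-1\right) 7 \cdot 0 = \left(-7\right) 0 = 0$)
$d{\left(K \right)} = 0$
$O + d{\left(10 \right)} = 808 + 0 = 808$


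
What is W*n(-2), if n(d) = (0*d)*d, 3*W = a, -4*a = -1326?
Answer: 0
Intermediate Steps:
a = 663/2 (a = -¼*(-1326) = 663/2 ≈ 331.50)
W = 221/2 (W = (⅓)*(663/2) = 221/2 ≈ 110.50)
n(d) = 0 (n(d) = 0*d = 0)
W*n(-2) = (221/2)*0 = 0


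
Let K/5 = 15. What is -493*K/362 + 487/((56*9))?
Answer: -9229553/91224 ≈ -101.17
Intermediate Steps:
K = 75 (K = 5*15 = 75)
-493*K/362 + 487/((56*9)) = -493/(362/75) + 487/((56*9)) = -493/(362*(1/75)) + 487/504 = -493/362/75 + 487*(1/504) = -493*75/362 + 487/504 = -36975/362 + 487/504 = -9229553/91224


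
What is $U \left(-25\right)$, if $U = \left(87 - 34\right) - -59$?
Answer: $-2800$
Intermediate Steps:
$U = 112$ ($U = \left(87 - 34\right) + 59 = 53 + 59 = 112$)
$U \left(-25\right) = 112 \left(-25\right) = -2800$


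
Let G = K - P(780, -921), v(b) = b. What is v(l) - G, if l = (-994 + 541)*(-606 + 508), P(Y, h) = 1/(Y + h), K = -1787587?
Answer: 258309320/141 ≈ 1.8320e+6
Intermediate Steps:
l = 44394 (l = -453*(-98) = 44394)
G = -252049766/141 (G = -1787587 - 1/(780 - 921) = -1787587 - 1/(-141) = -1787587 - 1*(-1/141) = -1787587 + 1/141 = -252049766/141 ≈ -1.7876e+6)
v(l) - G = 44394 - 1*(-252049766/141) = 44394 + 252049766/141 = 258309320/141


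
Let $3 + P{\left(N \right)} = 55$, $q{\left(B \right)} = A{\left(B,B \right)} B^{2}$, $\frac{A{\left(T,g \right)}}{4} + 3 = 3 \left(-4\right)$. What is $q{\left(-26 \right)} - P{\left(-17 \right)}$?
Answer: $-40612$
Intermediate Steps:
$A{\left(T,g \right)} = -60$ ($A{\left(T,g \right)} = -12 + 4 \cdot 3 \left(-4\right) = -12 + 4 \left(-12\right) = -12 - 48 = -60$)
$q{\left(B \right)} = - 60 B^{2}$
$P{\left(N \right)} = 52$ ($P{\left(N \right)} = -3 + 55 = 52$)
$q{\left(-26 \right)} - P{\left(-17 \right)} = - 60 \left(-26\right)^{2} - 52 = \left(-60\right) 676 - 52 = -40560 - 52 = -40612$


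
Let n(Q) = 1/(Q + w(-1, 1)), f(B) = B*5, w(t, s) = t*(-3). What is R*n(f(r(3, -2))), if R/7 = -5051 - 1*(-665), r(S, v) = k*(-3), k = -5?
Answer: -5117/13 ≈ -393.62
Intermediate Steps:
w(t, s) = -3*t
r(S, v) = 15 (r(S, v) = -5*(-3) = 15)
R = -30702 (R = 7*(-5051 - 1*(-665)) = 7*(-5051 + 665) = 7*(-4386) = -30702)
f(B) = 5*B
n(Q) = 1/(3 + Q) (n(Q) = 1/(Q - 3*(-1)) = 1/(Q + 3) = 1/(3 + Q))
R*n(f(r(3, -2))) = -30702/(3 + 5*15) = -30702/(3 + 75) = -30702/78 = -30702*1/78 = -5117/13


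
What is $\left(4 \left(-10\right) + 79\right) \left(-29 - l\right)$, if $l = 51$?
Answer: $-3120$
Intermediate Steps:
$\left(4 \left(-10\right) + 79\right) \left(-29 - l\right) = \left(4 \left(-10\right) + 79\right) \left(-29 - 51\right) = \left(-40 + 79\right) \left(-29 - 51\right) = 39 \left(-80\right) = -3120$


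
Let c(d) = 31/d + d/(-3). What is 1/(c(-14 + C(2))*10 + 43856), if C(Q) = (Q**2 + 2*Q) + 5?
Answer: 3/130648 ≈ 2.2962e-5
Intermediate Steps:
C(Q) = 5 + Q**2 + 2*Q
c(d) = 31/d - d/3 (c(d) = 31/d + d*(-1/3) = 31/d - d/3)
1/(c(-14 + C(2))*10 + 43856) = 1/((31/(-14 + (5 + 2**2 + 2*2)) - (-14 + (5 + 2**2 + 2*2))/3)*10 + 43856) = 1/((31/(-14 + (5 + 4 + 4)) - (-14 + (5 + 4 + 4))/3)*10 + 43856) = 1/((31/(-14 + 13) - (-14 + 13)/3)*10 + 43856) = 1/((31/(-1) - 1/3*(-1))*10 + 43856) = 1/((31*(-1) + 1/3)*10 + 43856) = 1/((-31 + 1/3)*10 + 43856) = 1/(-92/3*10 + 43856) = 1/(-920/3 + 43856) = 1/(130648/3) = 3/130648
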